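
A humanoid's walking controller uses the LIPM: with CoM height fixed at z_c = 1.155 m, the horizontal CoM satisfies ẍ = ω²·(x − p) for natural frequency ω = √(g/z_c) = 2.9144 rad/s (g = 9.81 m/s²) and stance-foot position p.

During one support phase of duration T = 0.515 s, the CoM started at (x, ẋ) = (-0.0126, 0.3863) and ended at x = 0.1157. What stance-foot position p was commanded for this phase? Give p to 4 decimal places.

p = 0.1013

ωT = 2.9144·0.515 = 1.500916; cosh(ωT) = 2.354361, sinh(ωT) = 2.131435
x(T) = p + (x₀−p)·cosh(ωT) + (ẋ₀/ω)·sinh(ωT) ⇒ p·(1 − cosh) = x(T) − x₀·cosh − (ẋ₀/ω)·sinh
numerator   = 0.1157 − (-0.0126)·2.354361 − (0.3863/2.9144)·2.131435 = -0.137154
denominator = 1 − 2.354361 = -1.354361
p = -0.137154 / -1.354361 = 0.1013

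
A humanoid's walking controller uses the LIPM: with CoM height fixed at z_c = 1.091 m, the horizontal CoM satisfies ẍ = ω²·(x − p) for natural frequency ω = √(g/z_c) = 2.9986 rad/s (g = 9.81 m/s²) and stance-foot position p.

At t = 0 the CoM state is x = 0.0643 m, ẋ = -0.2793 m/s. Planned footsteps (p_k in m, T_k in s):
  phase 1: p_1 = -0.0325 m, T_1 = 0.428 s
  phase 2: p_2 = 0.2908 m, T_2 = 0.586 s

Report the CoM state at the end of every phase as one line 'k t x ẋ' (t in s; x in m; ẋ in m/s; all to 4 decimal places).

phase 1: p=-0.0325, T=0.428, ωT=1.283401, cosh=1.942993, sinh=1.665899; start (x,ẋ)=(0.064300, -0.279300) → end (x,ẋ)=(0.000414, -0.059126)
phase 2: p=0.2908, T=0.586, ωT=1.757180, cosh=2.984299, sinh=2.811768; start (x,ẋ)=(0.000414, -0.059126) → end (x,ẋ)=(-0.631241, -2.624802)

1 0.4280 0.0004 -0.0591
2 1.0140 -0.6312 -2.6248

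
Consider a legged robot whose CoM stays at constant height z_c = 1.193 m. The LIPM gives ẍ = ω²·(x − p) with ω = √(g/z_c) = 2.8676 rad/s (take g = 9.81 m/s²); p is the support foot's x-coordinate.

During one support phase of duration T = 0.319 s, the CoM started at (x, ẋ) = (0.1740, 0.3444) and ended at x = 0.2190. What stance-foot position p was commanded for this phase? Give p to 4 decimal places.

ωT = 2.8676·0.319 = 0.914764; cosh(ωT) = 1.448399, sinh(ωT) = 1.047788
x(T) = p + (x₀−p)·cosh(ωT) + (ẋ₀/ω)·sinh(ωT) ⇒ p·(1 − cosh) = x(T) − x₀·cosh − (ẋ₀/ω)·sinh
numerator   = 0.2190 − (0.1740)·1.448399 − (0.3444/2.8676)·1.047788 = -0.158861
denominator = 1 − 1.448399 = -0.448399
p = -0.158861 / -0.448399 = 0.3543

p = 0.3543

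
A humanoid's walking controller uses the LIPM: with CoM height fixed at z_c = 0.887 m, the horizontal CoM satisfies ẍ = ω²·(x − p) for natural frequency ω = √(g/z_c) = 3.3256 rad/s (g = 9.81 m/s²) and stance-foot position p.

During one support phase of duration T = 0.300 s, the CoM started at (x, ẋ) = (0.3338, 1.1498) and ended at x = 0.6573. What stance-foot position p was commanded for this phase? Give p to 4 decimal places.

p = 0.4848

ωT = 3.3256·0.300 = 0.997680; cosh(ωT) = 1.540358, sinh(ωT) = 1.171624
x(T) = p + (x₀−p)·cosh(ωT) + (ẋ₀/ω)·sinh(ωT) ⇒ p·(1 − cosh) = x(T) − x₀·cosh − (ẋ₀/ω)·sinh
numerator   = 0.6573 − (0.3338)·1.540358 − (1.1498/3.3256)·1.171624 = -0.261952
denominator = 1 − 1.540358 = -0.540358
p = -0.261952 / -0.540358 = 0.4848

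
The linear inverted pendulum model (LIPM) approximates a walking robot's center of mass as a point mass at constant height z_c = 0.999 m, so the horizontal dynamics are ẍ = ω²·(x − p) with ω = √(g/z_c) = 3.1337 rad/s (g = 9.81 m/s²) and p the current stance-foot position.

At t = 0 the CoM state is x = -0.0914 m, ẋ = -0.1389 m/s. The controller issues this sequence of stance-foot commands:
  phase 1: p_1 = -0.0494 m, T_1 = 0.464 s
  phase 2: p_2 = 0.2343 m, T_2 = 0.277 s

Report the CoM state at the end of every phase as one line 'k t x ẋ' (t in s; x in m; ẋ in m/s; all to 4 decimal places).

phase 1: p=-0.0494, T=0.464, ωT=1.454037, cosh=2.256992, sinh=2.023367; start (x,ẋ)=(-0.091400, -0.138900) → end (x,ẋ)=(-0.233879, -0.579802)
phase 2: p=0.2343, T=0.277, ωT=0.868035, cosh=1.401000, sinh=0.981225; start (x,ẋ)=(-0.233879, -0.579802) → end (x,ẋ)=(-0.603166, -2.251889)

1 0.4640 -0.2339 -0.5798
2 0.7410 -0.6032 -2.2519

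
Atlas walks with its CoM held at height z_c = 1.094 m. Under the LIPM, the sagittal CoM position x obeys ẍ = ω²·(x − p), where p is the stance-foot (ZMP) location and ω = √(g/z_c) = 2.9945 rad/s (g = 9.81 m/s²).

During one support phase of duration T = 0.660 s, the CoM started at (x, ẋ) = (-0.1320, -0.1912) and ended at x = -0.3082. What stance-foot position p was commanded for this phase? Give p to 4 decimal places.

p = -0.1506

ωT = 2.9945·0.660 = 1.976370; cosh(ωT) = 3.677535, sinh(ωT) = 3.538964
x(T) = p + (x₀−p)·cosh(ωT) + (ẋ₀/ω)·sinh(ωT) ⇒ p·(1 − cosh) = x(T) − x₀·cosh − (ẋ₀/ω)·sinh
numerator   = -0.3082 − (-0.1320)·3.677535 − (-0.1912/2.9945)·3.538964 = 0.403199
denominator = 1 − 3.677535 = -2.677535
p = 0.403199 / -2.677535 = -0.1506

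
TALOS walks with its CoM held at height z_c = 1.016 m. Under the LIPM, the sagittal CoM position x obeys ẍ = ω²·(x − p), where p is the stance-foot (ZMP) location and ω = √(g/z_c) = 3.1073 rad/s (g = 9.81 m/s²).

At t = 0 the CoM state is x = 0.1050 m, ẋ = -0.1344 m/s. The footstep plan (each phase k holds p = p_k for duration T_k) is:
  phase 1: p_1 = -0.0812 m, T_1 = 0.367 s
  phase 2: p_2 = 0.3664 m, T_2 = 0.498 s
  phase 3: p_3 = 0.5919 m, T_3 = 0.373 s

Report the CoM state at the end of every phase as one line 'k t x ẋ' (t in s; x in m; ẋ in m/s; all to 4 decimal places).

phase 1: p=-0.0812, T=0.367, ωT=1.140379, cosh=1.723826, sinh=1.404128; start (x,ẋ)=(0.105000, -0.134400) → end (x,ẋ)=(0.179044, 0.580717)
phase 2: p=0.3664, T=0.498, ωT=1.547435, cosh=2.456098, sinh=2.243305; start (x,ẋ)=(0.179044, 0.580717) → end (x,ẋ)=(0.325481, 0.120308)
phase 3: p=0.5919, T=0.373, ωT=1.159023, cosh=1.750305, sinh=1.436513; start (x,ẋ)=(0.325481, 0.120308) → end (x,ẋ)=(0.181205, -0.978631)

1 0.3670 0.1790 0.5807
2 0.8650 0.3255 0.1203
3 1.2380 0.1812 -0.9786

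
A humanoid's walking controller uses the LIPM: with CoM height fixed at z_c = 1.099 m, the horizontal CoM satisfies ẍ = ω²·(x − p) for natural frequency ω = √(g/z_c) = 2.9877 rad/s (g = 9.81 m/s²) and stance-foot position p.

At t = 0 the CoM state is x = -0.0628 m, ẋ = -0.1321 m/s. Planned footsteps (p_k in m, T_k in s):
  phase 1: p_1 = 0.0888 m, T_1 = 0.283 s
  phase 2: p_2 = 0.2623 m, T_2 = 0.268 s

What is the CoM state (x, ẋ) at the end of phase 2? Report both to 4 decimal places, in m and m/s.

phase 1: p=0.0888, T=0.283, ωT=0.845519, cosh=1.379261, sinh=0.949926; start (x,ẋ)=(-0.062800, -0.132100) → end (x,ẋ)=(-0.162297, -0.612455)
phase 2: p=0.2623, T=0.268, ωT=0.800704, cosh=1.338060, sinh=0.889047; start (x,ẋ)=(-0.162297, -0.612455) → end (x,ẋ)=(-0.488083, -1.947318)

x = -0.4881, ẋ = -1.9473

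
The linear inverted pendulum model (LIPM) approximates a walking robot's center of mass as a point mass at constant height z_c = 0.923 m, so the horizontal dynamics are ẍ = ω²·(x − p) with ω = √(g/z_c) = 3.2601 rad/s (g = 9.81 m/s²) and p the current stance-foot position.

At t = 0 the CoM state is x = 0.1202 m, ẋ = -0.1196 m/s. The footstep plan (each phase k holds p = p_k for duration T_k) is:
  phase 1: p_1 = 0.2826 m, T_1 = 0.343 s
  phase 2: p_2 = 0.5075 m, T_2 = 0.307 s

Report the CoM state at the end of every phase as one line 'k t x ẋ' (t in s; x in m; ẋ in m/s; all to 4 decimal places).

phase 1: p=0.2826, T=0.343, ωT=1.118214, cosh=1.693125, sinh=1.366262; start (x,ẋ)=(0.120200, -0.119600) → end (x,ẋ)=(-0.042486, -0.925852)
phase 2: p=0.5075, T=0.307, ωT=1.000851, cosh=1.544081, sinh=1.176514; start (x,ẋ)=(-0.042486, -0.925852) → end (x,ẋ)=(-0.675847, -3.539091)

1 0.3430 -0.0425 -0.9259
2 0.6500 -0.6758 -3.5391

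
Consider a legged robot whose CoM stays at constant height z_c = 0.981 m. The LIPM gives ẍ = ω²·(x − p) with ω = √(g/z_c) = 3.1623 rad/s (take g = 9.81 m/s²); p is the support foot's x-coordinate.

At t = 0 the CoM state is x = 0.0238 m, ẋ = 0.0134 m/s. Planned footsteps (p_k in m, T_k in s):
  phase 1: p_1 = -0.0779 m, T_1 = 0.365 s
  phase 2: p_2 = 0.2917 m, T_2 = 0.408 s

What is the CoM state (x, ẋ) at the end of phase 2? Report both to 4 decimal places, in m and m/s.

phase 1: p=-0.0779, T=0.365, ωT=1.154240, cosh=1.743454, sinh=1.428157; start (x,ẋ)=(0.023800, 0.013400) → end (x,ẋ)=(0.105461, 0.482666)
phase 2: p=0.2917, T=0.408, ωT=1.290218, cosh=1.954395, sinh=1.679185; start (x,ẋ)=(0.105461, 0.482666) → end (x,ẋ)=(0.184011, -0.045625)

x = 0.1840, ẋ = -0.0456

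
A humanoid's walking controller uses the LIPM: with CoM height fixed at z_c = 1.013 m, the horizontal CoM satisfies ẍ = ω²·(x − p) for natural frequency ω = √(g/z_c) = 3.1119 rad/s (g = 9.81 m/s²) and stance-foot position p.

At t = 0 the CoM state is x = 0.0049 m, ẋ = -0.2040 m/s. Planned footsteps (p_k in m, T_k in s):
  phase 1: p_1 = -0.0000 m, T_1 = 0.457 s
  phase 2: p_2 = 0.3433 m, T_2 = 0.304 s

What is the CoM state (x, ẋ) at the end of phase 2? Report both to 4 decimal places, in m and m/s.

x = -0.4859, ẋ = -2.1863

phase 1: p=-0.0000, T=0.457, ωT=1.422138, cosh=2.193587, sinh=1.952389; start (x,ẋ)=(0.004900, -0.204000) → end (x,ẋ)=(-0.117240, -0.417721)
phase 2: p=0.3433, T=0.304, ωT=0.946018, cosh=1.481859, sinh=1.093574; start (x,ẋ)=(-0.117240, -0.417721) → end (x,ẋ)=(-0.485949, -2.186264)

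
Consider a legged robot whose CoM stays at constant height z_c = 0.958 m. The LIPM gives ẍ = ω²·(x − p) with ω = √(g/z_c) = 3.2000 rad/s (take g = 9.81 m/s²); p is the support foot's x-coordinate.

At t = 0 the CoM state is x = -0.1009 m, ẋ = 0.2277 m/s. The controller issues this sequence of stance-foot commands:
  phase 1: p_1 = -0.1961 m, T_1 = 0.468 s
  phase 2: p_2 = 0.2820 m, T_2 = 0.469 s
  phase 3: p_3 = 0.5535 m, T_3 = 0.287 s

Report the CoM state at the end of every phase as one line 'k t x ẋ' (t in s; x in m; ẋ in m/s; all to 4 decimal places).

1 0.4680 0.1785 1.1814
2 0.9370 0.8251 2.0752
3 1.2240 1.6308 3.9289

phase 1: p=-0.1961, T=0.468, ωT=1.497600, cosh=2.347306, sinh=2.123640; start (x,ẋ)=(-0.100900, 0.227700) → end (x,ẋ)=(0.178474, 1.181427)
phase 2: p=0.2820, T=0.469, ωT=1.500800, cosh=2.354114, sinh=2.131162; start (x,ẋ)=(0.178474, 1.181427) → end (x,ẋ)=(0.825104, 2.075194)
phase 3: p=0.5535, T=0.287, ωT=0.918400, cosh=1.452218, sinh=1.053061; start (x,ẋ)=(0.825104, 2.075194) → end (x,ẋ)=(1.630836, 3.928885)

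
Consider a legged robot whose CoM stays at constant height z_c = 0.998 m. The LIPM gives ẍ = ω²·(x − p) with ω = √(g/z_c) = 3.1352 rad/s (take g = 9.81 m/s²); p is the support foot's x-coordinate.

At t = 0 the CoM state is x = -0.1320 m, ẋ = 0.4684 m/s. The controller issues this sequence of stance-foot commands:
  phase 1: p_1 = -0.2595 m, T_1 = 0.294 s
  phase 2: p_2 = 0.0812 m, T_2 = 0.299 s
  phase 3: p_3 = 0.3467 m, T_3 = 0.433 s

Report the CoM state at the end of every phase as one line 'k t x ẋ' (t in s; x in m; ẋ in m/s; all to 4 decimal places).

phase 1: p=-0.2595, T=0.294, ωT=0.921749, cosh=1.455753, sinh=1.057930; start (x,ẋ)=(-0.132000, 0.468400) → end (x,ẋ)=(0.084164, 1.104769)
phase 2: p=0.0812, T=0.299, ωT=0.937425, cosh=1.472516, sinh=1.080881; start (x,ẋ)=(0.084164, 1.104769) → end (x,ẋ)=(0.466440, 1.636834)
phase 3: p=0.3467, T=0.433, ωT=1.357542, cosh=2.071960, sinh=1.814667; start (x,ẋ)=(0.466440, 1.636834) → end (x,ẋ)=(1.542204, 4.072698)

1 0.2940 0.0842 1.1048
2 0.5930 0.4664 1.6368
3 1.0260 1.5422 4.0727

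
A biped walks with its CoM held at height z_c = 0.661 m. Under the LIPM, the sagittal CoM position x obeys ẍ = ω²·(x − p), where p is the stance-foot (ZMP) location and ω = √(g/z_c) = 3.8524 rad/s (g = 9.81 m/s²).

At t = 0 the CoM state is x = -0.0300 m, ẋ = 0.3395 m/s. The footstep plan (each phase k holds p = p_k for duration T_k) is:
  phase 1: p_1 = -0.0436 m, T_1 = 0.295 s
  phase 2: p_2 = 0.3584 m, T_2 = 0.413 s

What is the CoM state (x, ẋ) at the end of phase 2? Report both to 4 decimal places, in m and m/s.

phase 1: p=-0.0436, T=0.295, ωT=1.136458, cosh=1.718333, sinh=1.397380; start (x,ẋ)=(-0.030000, 0.339500) → end (x,ẋ)=(0.102916, 0.656587)
phase 2: p=0.3584, T=0.413, ωT=1.591041, cosh=2.556285, sinh=2.352572; start (x,ẋ)=(0.102916, 0.656587) → end (x,ẋ)=(0.106272, -0.637041)

x = 0.1063, ẋ = -0.6370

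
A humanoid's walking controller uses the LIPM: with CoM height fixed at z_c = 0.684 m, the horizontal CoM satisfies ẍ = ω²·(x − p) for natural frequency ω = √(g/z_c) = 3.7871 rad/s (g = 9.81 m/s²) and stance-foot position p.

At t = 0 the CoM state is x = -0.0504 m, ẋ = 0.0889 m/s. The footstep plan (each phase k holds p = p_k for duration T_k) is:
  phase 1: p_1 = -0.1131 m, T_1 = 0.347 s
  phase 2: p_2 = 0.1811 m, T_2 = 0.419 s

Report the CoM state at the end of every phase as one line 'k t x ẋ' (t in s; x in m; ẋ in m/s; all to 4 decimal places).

phase 1: p=-0.1131, T=0.347, ωT=1.314124, cosh=1.995099, sinh=1.726389; start (x,ẋ)=(-0.050400, 0.088900) → end (x,ẋ)=(0.052519, 0.587297)
phase 2: p=0.1811, T=0.419, ωT=1.586795, cosh=2.546319, sinh=2.341738; start (x,ẋ)=(0.052519, 0.587297) → end (x,ẋ)=(0.216844, 0.355137)

1 0.3470 0.0525 0.5873
2 0.7660 0.2168 0.3551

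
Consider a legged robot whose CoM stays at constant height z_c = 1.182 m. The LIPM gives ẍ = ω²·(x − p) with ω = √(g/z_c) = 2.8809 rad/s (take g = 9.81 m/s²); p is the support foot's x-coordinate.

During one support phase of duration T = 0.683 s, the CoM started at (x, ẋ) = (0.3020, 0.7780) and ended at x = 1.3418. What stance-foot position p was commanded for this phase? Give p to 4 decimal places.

ωT = 2.8809·0.683 = 1.967655; cosh(ωT) = 3.646832, sinh(ωT) = 3.507047
x(T) = p + (x₀−p)·cosh(ωT) + (ẋ₀/ω)·sinh(ωT) ⇒ p·(1 − cosh) = x(T) − x₀·cosh − (ẋ₀/ω)·sinh
numerator   = 1.3418 − (0.3020)·3.646832 − (0.7780/2.8809)·3.507047 = -0.706637
denominator = 1 − 3.646832 = -2.646832
p = -0.706637 / -2.646832 = 0.2670

p = 0.2670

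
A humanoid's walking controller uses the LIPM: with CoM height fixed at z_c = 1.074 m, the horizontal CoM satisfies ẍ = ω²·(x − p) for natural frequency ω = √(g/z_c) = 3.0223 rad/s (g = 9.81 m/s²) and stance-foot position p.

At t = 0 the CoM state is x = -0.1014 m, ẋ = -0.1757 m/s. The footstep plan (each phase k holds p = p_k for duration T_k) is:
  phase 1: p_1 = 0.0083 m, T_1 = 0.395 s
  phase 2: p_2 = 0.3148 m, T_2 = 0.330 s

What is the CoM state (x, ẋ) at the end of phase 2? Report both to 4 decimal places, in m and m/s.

x = -0.9108, ẋ = -3.3450

phase 1: p=0.0083, T=0.395, ωT=1.193809, cosh=1.801344, sinh=1.498280; start (x,ẋ)=(-0.101400, -0.175700) → end (x,ẋ)=(-0.276409, -0.813245)
phase 2: p=0.3148, T=0.330, ωT=0.997359, cosh=1.539982, sinh=1.171130; start (x,ẋ)=(-0.276409, -0.813245) → end (x,ẋ)=(-0.910781, -3.344972)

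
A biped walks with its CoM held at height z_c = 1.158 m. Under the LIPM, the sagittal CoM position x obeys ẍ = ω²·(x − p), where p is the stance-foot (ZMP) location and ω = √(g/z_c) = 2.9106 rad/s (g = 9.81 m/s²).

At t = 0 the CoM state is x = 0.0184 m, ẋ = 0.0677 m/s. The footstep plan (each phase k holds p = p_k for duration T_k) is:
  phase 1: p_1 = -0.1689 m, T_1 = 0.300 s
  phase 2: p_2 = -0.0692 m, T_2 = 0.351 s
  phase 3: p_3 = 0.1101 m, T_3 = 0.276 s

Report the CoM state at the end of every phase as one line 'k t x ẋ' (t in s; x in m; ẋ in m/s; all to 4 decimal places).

phase 1: p=-0.1689, T=0.300, ωT=0.873180, cosh=1.406067, sinh=0.988446; start (x,ẋ)=(0.018400, 0.067700) → end (x,ẋ)=(0.117447, 0.634047)
phase 2: p=-0.0692, T=0.351, ωT=1.021621, cosh=1.568852, sinh=1.208841; start (x,ẋ)=(0.117447, 0.634047) → end (x,ẋ)=(0.486957, 1.651437)
phase 3: p=0.1101, T=0.276, ωT=0.803326, cosh=1.340396, sinh=0.892559; start (x,ẋ)=(0.486957, 1.651437) → end (x,ẋ)=(1.121664, 3.192609)

1 0.3000 0.1174 0.6340
2 0.6510 0.4870 1.6514
3 0.9270 1.1217 3.1926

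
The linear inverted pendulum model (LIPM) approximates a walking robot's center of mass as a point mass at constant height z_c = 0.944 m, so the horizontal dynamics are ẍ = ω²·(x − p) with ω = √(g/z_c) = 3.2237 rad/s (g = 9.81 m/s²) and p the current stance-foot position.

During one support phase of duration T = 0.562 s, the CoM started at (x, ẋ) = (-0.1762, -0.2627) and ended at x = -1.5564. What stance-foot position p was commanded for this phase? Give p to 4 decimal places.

ωT = 3.2237·0.562 = 1.811719; cosh(ωT) = 3.142168, sinh(ωT) = 2.978795
x(T) = p + (x₀−p)·cosh(ωT) + (ẋ₀/ω)·sinh(ωT) ⇒ p·(1 − cosh) = x(T) − x₀·cosh − (ẋ₀/ω)·sinh
numerator   = -1.5564 − (-0.1762)·3.142168 − (-0.2627/3.2237)·2.978795 = -0.760007
denominator = 1 − 3.142168 = -2.142168
p = -0.760007 / -2.142168 = 0.3548

p = 0.3548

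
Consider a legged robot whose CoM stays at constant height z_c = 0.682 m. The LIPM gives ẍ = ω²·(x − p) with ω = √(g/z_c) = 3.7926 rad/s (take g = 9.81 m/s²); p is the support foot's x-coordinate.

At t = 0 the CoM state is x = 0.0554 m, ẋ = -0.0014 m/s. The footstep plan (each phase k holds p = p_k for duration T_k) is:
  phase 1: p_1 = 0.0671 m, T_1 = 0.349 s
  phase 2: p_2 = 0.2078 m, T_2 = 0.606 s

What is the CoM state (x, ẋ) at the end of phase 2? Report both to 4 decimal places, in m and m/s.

x = -0.7257, ẋ = -3.4855

phase 1: p=0.0671, T=0.349, ωT=1.323617, cosh=2.011579, sinh=1.745408; start (x,ẋ)=(0.055400, -0.001400) → end (x,ẋ)=(0.042920, -0.080266)
phase 2: p=0.2078, T=0.606, ωT=2.298316, cosh=5.028912, sinh=4.928484; start (x,ẋ)=(0.042920, -0.080266) → end (x,ẋ)=(-0.725671, -3.485545)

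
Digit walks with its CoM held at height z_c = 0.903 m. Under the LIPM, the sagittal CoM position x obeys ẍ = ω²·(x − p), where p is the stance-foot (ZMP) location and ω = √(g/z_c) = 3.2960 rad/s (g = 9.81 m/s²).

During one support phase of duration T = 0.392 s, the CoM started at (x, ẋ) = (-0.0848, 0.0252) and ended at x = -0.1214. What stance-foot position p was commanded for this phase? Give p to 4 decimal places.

p = -0.0331

ωT = 3.2960·0.392 = 1.292032; cosh(ωT) = 1.957444, sinh(ωT) = 1.682732
x(T) = p + (x₀−p)·cosh(ωT) + (ẋ₀/ω)·sinh(ωT) ⇒ p·(1 − cosh) = x(T) − x₀·cosh − (ẋ₀/ω)·sinh
numerator   = -0.1214 − (-0.0848)·1.957444 − (0.0252/3.2960)·1.682732 = 0.031726
denominator = 1 − 1.957444 = -0.957444
p = 0.031726 / -0.957444 = -0.0331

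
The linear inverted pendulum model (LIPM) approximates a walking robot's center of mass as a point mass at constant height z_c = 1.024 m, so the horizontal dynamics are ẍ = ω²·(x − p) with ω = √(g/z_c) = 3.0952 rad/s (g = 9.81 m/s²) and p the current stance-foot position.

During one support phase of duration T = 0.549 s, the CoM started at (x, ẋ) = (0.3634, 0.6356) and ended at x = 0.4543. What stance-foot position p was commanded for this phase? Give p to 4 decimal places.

ωT = 3.0952·0.549 = 1.699265; cosh(ωT) = 2.826371, sinh(ωT) = 2.643553
x(T) = p + (x₀−p)·cosh(ωT) + (ẋ₀/ω)·sinh(ωT) ⇒ p·(1 − cosh) = x(T) − x₀·cosh − (ẋ₀/ω)·sinh
numerator   = 0.4543 − (0.3634)·2.826371 − (0.6356/3.0952)·2.643553 = -1.115658
denominator = 1 − 2.826371 = -1.826371
p = -1.115658 / -1.826371 = 0.6109

p = 0.6109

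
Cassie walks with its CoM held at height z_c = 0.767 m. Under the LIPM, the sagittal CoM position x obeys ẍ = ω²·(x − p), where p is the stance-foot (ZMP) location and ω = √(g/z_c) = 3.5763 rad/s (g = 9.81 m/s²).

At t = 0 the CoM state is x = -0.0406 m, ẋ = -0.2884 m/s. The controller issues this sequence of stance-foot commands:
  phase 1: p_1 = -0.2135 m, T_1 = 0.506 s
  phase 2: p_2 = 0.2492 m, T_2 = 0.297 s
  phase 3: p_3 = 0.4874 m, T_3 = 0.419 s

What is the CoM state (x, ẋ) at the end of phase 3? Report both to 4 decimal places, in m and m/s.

phase 1: p=-0.2135, T=0.506, ωT=1.809608, cosh=3.135885, sinh=2.972167; start (x,ẋ)=(-0.040600, -0.288400) → end (x,ẋ)=(0.089013, 0.933427)
phase 2: p=0.2492, T=0.297, ωT=1.062161, cosh=1.619162, sinh=1.273454; start (x,ẋ)=(0.089013, 0.933427) → end (x,ẋ)=(0.322207, 0.781837)
phase 3: p=0.4874, T=0.419, ωT=1.498470, cosh=2.349154, sinh=2.125682; start (x,ẋ)=(0.322207, 0.781837) → end (x,ẋ)=(0.564046, 0.580849)

x = 0.5640, ẋ = 0.5808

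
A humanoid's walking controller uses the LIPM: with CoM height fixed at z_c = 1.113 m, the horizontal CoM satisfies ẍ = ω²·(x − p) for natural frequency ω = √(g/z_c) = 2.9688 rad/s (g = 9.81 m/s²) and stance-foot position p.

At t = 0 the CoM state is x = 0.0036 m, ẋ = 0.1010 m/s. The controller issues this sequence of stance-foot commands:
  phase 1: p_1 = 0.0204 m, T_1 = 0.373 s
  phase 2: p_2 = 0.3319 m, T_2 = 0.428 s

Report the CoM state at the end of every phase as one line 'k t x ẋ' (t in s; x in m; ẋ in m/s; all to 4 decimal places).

phase 1: p=0.0204, T=0.373, ωT=1.107362, cosh=1.678397, sinh=1.347968; start (x,ẋ)=(0.003600, 0.101000) → end (x,ẋ)=(0.038061, 0.102287)
phase 2: p=0.3319, T=0.428, ωT=1.270646, cosh=1.921903, sinh=1.641252; start (x,ẋ)=(0.038061, 0.102287) → end (x,ẋ)=(-0.176281, -1.235157)

1 0.3730 0.0381 0.1023
2 0.8010 -0.1763 -1.2352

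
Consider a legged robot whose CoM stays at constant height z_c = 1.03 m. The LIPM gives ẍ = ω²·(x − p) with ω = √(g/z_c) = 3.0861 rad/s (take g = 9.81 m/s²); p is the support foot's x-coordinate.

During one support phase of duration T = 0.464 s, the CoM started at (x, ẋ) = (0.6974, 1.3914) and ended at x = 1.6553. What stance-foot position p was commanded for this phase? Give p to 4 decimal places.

p = 0.6414

ωT = 3.0861·0.464 = 1.431950; cosh(ωT) = 2.212850, sinh(ωT) = 1.974007
x(T) = p + (x₀−p)·cosh(ωT) + (ẋ₀/ω)·sinh(ωT) ⇒ p·(1 − cosh) = x(T) − x₀·cosh − (ẋ₀/ω)·sinh
numerator   = 1.6553 − (0.6974)·2.212850 − (1.3914/3.0861)·1.974007 = -0.777943
denominator = 1 − 2.212850 = -1.212850
p = -0.777943 / -1.212850 = 0.6414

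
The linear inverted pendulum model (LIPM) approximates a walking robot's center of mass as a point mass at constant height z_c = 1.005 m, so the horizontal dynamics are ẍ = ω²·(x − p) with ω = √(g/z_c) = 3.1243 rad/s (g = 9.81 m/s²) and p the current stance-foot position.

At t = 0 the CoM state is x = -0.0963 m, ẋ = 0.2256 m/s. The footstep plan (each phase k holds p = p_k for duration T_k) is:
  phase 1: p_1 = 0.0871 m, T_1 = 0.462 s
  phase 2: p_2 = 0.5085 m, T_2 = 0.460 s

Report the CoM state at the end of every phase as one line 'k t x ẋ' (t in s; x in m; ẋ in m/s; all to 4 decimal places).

1 0.4620 -0.1785 -0.6414
2 0.9220 -1.4265 -5.6880

phase 1: p=0.0871, T=0.462, ωT=1.443427, cosh=2.235650, sinh=1.999533; start (x,ẋ)=(-0.096300, 0.225600) → end (x,ẋ)=(-0.178536, -0.641363)
phase 2: p=0.5085, T=0.460, ωT=1.437178, cosh=2.223200, sinh=1.985602; start (x,ẋ)=(-0.178536, -0.641363) → end (x,ẋ)=(-1.426526, -5.687984)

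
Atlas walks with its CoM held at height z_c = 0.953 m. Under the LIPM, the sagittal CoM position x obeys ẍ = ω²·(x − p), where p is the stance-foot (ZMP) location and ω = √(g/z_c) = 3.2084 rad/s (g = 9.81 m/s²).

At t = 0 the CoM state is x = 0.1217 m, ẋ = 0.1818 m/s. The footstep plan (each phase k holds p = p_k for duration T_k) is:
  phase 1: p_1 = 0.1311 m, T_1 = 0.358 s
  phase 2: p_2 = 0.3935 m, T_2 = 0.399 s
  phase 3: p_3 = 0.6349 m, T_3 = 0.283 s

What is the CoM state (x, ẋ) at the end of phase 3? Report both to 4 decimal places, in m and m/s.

phase 1: p=0.1311, T=0.358, ωT=1.148607, cosh=1.735438, sinh=1.418360; start (x,ẋ)=(0.121700, 0.181800) → end (x,ẋ)=(0.195156, 0.272726)
phase 2: p=0.3935, T=0.399, ωT=1.280152, cosh=1.937590, sinh=1.659595; start (x,ẋ)=(0.195156, 0.272726) → end (x,ẋ)=(0.150263, -0.527677)
phase 3: p=0.6349, T=0.283, ωT=0.907977, cosh=1.441321, sinh=1.037982; start (x,ẋ)=(0.150263, -0.527677) → end (x,ẋ)=(-0.234331, -2.374517)

x = -0.2343, ẋ = -2.3745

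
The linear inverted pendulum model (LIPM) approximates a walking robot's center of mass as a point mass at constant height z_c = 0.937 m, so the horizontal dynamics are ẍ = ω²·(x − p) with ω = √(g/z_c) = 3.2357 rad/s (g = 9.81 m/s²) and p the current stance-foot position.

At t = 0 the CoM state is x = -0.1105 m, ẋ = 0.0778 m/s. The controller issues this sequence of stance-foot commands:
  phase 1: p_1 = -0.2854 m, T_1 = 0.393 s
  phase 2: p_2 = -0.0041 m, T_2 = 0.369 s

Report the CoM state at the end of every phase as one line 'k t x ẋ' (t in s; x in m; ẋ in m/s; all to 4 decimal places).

phase 1: p=-0.2854, T=0.393, ωT=1.271630, cosh=1.923518, sinh=1.643144; start (x,ẋ)=(-0.110500, 0.077800) → end (x,ẋ)=(0.090531, 1.079544)
phase 2: p=-0.0041, T=0.369, ωT=1.193973, cosh=1.801591, sinh=1.498576; start (x,ẋ)=(0.090531, 1.079544) → end (x,ẋ)=(0.666365, 2.403760)

1 0.3930 0.0905 1.0795
2 0.7620 0.6664 2.4038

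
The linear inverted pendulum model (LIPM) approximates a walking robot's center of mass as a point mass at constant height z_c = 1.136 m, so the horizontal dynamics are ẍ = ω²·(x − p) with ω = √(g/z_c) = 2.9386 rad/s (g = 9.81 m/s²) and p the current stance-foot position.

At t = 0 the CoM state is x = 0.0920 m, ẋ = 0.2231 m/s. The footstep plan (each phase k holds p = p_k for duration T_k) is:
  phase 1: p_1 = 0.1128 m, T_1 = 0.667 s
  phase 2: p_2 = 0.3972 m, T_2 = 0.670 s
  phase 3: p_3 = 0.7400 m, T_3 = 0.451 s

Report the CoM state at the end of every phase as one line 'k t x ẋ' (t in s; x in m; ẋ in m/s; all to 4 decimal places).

phase 1: p=0.1128, T=0.667, ωT=1.960046, cosh=3.620253, sinh=3.479402; start (x,ẋ)=(0.092000, 0.223100) → end (x,ẋ)=(0.301657, 0.595008)
phase 2: p=0.3972, T=0.670, ωT=1.968862, cosh=3.651068, sinh=3.511453; start (x,ẋ)=(0.301657, 0.595008) → end (x,ẋ)=(0.759363, 1.186525)
phase 3: p=0.7400, T=0.451, ωT=1.325309, cosh=2.014534, sinh=1.748813; start (x,ẋ)=(0.759363, 1.186525) → end (x,ẋ)=(1.485130, 2.489804)

1 0.6670 0.3017 0.5950
2 1.3370 0.7594 1.1865
3 1.7880 1.4851 2.4898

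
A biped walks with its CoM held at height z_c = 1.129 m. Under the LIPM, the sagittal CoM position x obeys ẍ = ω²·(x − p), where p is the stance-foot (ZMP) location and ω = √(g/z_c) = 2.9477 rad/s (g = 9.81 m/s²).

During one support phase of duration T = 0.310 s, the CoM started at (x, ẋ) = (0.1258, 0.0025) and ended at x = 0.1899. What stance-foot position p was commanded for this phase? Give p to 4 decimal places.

p = -0.0155

ωT = 2.9477·0.310 = 0.913787; cosh(ωT) = 1.447376, sinh(ωT) = 1.046373
x(T) = p + (x₀−p)·cosh(ωT) + (ẋ₀/ω)·sinh(ωT) ⇒ p·(1 − cosh) = x(T) − x₀·cosh − (ẋ₀/ω)·sinh
numerator   = 0.1899 − (0.1258)·1.447376 − (0.0025/2.9477)·1.046373 = 0.006933
denominator = 1 − 1.447376 = -0.447376
p = 0.006933 / -0.447376 = -0.0155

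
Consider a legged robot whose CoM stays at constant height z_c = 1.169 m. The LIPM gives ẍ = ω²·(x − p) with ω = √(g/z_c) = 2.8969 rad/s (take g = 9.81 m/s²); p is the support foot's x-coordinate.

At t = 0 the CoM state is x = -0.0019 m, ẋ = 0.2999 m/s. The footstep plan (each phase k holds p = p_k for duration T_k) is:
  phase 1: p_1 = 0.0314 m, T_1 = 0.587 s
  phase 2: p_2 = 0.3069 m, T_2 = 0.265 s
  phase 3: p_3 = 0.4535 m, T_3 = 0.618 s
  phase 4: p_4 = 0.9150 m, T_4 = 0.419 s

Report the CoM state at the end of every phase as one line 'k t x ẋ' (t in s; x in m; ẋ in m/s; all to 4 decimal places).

phase 1: p=0.0314, T=0.587, ωT=1.700480, cosh=2.829586, sinh=2.646991; start (x,ẋ)=(-0.001900, 0.299900) → end (x,ẋ)=(0.211203, 0.593246)
phase 2: p=0.3069, T=0.265, ωT=0.767679, cosh=1.309424, sinh=0.845334; start (x,ẋ)=(0.211203, 0.593246) → end (x,ẋ)=(0.354705, 0.542463)
phase 3: p=0.4535, T=0.618, ωT=1.790284, cosh=3.079034, sinh=2.912121; start (x,ẋ)=(0.354705, 0.542463) → end (x,ẋ)=(0.694621, 0.836819)
phase 4: p=0.9150, T=0.419, ωT=1.213801, cosh=1.831661, sinh=1.534595; start (x,ẋ)=(0.694621, 0.836819) → end (x,ẋ)=(0.954635, 0.553061)

1 0.5870 0.2112 0.5932
2 0.8520 0.3547 0.5425
3 1.4700 0.6946 0.8368
4 1.8890 0.9546 0.5531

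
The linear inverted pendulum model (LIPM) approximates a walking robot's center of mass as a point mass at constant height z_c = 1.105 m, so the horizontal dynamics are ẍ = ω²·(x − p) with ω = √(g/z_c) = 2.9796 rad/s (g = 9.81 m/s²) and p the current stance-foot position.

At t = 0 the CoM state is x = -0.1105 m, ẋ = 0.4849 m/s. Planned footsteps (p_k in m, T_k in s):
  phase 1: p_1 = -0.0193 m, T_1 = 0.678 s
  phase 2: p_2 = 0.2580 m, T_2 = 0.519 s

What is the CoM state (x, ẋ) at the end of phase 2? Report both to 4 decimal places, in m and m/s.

phase 1: p=-0.0193, T=0.678, ωT=2.020169, cosh=3.836115, sinh=3.703482; start (x,ẋ)=(-0.110500, 0.484900) → end (x,ẋ)=(0.233551, 0.853750)
phase 2: p=0.2580, T=0.519, ωT=1.546412, cosh=2.453804, sinh=2.240793; start (x,ẋ)=(0.233551, 0.853750) → end (x,ẋ)=(0.840065, 1.931696)

x = 0.8401, ẋ = 1.9317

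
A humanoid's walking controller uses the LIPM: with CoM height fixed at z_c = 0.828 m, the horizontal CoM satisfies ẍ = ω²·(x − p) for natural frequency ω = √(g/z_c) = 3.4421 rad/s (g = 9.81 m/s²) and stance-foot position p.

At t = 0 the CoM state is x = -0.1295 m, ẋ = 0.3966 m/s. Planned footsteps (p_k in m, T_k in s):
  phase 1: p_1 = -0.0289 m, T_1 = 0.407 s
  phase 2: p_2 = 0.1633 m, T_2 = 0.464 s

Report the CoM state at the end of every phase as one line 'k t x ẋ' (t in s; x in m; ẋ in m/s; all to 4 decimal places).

1 0.4070 -0.0258 0.1936
2 0.8710 -0.1896 -1.0438

phase 1: p=-0.0289, T=0.407, ωT=1.400935, cosh=2.152679, sinh=1.906313; start (x,ẋ)=(-0.129500, 0.396600) → end (x,ẋ)=(-0.025813, 0.193644)
phase 2: p=0.1633, T=0.464, ωT=1.597134, cosh=2.570668, sinh=2.368192; start (x,ẋ)=(-0.025813, 0.193644) → end (x,ẋ)=(-0.189620, -1.043775)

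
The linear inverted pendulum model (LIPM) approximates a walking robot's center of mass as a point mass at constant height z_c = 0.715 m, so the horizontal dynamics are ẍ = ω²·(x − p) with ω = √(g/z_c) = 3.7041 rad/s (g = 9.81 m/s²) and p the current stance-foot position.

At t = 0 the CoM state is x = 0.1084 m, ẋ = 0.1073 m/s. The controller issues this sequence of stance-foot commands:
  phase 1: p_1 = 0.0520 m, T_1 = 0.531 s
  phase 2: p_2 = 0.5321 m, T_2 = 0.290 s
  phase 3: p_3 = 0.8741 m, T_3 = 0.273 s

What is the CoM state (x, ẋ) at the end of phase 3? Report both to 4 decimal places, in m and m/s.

phase 1: p=0.0520, T=0.531, ωT=1.966877, cosh=3.644106, sinh=3.504213; start (x,ẋ)=(0.108400, 0.107300) → end (x,ẋ)=(0.359037, 1.123082)
phase 2: p=0.5321, T=0.290, ωT=1.074189, cosh=1.634596, sinh=1.293021; start (x,ẋ)=(0.359037, 1.123082) → end (x,ẋ)=(0.641256, 1.006905)
phase 3: p=0.8741, T=0.273, ωT=1.011219, cosh=1.556363, sinh=1.192588; start (x,ẋ)=(0.641256, 1.006905) → end (x,ẋ)=(0.835897, 0.538529)

x = 0.8359, ẋ = 0.5385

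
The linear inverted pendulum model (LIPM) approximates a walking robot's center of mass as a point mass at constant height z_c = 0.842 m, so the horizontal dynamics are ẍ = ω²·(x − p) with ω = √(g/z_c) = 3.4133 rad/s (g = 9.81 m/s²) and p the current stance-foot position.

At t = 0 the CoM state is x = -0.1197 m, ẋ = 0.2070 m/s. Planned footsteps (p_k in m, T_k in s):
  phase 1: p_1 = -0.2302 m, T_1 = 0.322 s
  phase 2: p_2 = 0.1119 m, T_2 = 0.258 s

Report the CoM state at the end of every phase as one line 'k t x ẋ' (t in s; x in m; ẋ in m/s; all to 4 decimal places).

1 0.3220 0.0349 0.8483
2 0.5800 0.2514 0.9367

phase 1: p=-0.2302, T=0.322, ωT=1.099083, cosh=1.667294, sinh=1.334117; start (x,ẋ)=(-0.119700, 0.207000) → end (x,ẋ)=(0.034944, 0.848318)
phase 2: p=0.1119, T=0.258, ωT=0.880631, cosh=1.413472, sinh=0.998951; start (x,ẋ)=(0.034944, 0.848318) → end (x,ẋ)=(0.251397, 0.936675)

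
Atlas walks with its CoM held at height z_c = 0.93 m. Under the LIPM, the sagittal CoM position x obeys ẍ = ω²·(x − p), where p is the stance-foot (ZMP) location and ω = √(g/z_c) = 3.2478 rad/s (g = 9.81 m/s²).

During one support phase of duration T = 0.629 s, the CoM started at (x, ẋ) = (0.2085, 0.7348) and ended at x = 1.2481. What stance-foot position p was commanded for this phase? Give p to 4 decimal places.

p = 0.1463

ωT = 3.2478·0.629 = 2.042866; cosh(ωT) = 3.921170, sinh(ωT) = 3.791514
x(T) = p + (x₀−p)·cosh(ωT) + (ẋ₀/ω)·sinh(ωT) ⇒ p·(1 − cosh) = x(T) − x₀·cosh − (ẋ₀/ω)·sinh
numerator   = 1.2481 − (0.2085)·3.921170 − (0.7348/3.2478)·3.791514 = -0.427277
denominator = 1 − 3.921170 = -2.921170
p = -0.427277 / -2.921170 = 0.1463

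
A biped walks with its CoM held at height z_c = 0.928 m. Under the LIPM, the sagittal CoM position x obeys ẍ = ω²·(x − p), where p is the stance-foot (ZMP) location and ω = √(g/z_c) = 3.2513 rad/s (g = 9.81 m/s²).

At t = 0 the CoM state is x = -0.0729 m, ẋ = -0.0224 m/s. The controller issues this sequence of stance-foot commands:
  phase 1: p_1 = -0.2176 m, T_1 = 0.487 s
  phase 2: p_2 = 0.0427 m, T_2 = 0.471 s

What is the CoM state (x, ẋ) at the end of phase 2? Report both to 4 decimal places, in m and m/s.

x = 0.9683, ẋ = 3.1706

phase 1: p=-0.2176, T=0.487, ωT=1.583383, cosh=2.538344, sinh=2.333064; start (x,ẋ)=(-0.072900, -0.022400) → end (x,ẋ)=(0.133625, 1.040762)
phase 2: p=0.0427, T=0.471, ωT=1.531362, cosh=2.420357, sinh=2.204116; start (x,ẋ)=(0.133625, 1.040762) → end (x,ẋ)=(0.968321, 3.170603)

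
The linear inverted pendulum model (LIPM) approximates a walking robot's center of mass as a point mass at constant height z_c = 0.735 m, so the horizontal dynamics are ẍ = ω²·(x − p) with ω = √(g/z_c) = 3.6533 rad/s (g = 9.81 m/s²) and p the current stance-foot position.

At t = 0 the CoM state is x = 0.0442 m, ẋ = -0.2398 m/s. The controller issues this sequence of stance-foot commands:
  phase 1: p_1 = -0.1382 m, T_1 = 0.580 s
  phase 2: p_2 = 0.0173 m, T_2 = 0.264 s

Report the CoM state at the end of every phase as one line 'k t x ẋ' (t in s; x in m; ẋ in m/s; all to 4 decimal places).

phase 1: p=-0.1382, T=0.580, ωT=2.118914, cosh=4.221128, sinh=4.100966; start (x,ẋ)=(0.044200, -0.239800) → end (x,ẋ)=(0.362549, 1.720501)
phase 2: p=0.0173, T=0.264, ωT=0.964471, cosh=1.502292, sinh=1.121108; start (x,ẋ)=(0.362549, 1.720501) → end (x,ẋ)=(1.063945, 3.998748)

1 0.5800 0.3625 1.7205
2 0.8440 1.0639 3.9987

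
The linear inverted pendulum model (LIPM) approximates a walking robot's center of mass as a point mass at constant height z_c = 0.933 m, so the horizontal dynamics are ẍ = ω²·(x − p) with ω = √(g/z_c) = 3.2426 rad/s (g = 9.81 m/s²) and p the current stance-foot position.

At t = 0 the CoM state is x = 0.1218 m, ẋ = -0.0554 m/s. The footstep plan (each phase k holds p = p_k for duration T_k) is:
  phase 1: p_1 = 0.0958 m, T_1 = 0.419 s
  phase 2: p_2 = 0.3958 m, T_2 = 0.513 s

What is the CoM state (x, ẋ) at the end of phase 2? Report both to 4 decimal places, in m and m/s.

phase 1: p=0.0958, T=0.419, ωT=1.358649, cosh=2.073971, sinh=1.816963; start (x,ẋ)=(0.121800, -0.055400) → end (x,ẋ)=(0.118680, 0.038286)
phase 2: p=0.3958, T=0.513, ωT=1.663454, cosh=2.733495, sinh=2.544012; start (x,ẋ)=(0.118680, 0.038286) → end (x,ẋ)=(-0.331668, -2.181365)

x = -0.3317, ẋ = -2.1814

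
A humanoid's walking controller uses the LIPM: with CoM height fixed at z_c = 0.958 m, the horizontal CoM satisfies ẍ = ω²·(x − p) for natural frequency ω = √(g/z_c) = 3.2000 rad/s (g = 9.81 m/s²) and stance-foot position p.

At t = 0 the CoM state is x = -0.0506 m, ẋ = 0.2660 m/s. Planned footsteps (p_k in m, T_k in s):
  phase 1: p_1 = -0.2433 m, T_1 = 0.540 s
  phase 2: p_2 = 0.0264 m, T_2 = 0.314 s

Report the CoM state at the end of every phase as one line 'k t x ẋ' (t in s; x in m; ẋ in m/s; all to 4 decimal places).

1 0.5400 0.5428 2.4532
2 0.8540 1.7328 5.7536

phase 1: p=-0.2433, T=0.540, ωT=1.728000, cosh=2.903512, sinh=2.725872; start (x,ẋ)=(-0.050600, 0.266000) → end (x,ẋ)=(0.542795, 2.453216)
phase 2: p=0.0264, T=0.314, ωT=1.004800, cosh=1.548739, sinh=1.182622; start (x,ẋ)=(0.542795, 2.453216) → end (x,ẋ)=(1.732794, 5.753631)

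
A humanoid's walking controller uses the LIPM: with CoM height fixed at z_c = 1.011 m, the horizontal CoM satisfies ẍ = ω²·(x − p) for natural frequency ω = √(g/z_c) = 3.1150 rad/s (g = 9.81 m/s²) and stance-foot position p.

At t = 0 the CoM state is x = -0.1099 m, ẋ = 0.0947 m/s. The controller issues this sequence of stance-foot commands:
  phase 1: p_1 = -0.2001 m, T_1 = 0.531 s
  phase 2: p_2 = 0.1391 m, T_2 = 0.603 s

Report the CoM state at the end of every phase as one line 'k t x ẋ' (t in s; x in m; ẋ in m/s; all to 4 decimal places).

phase 1: p=-0.2001, T=0.531, ωT=1.654065, cosh=2.709730, sinh=2.518459; start (x,ẋ)=(-0.109900, 0.094700) → end (x,ẋ)=(0.120882, 0.964230)
phase 2: p=0.1391, T=0.603, ωT=1.878345, cosh=3.347755, sinh=3.194912; start (x,ẋ)=(0.120882, 0.964230) → end (x,ẋ)=(1.067078, 3.046700)

1 0.5310 0.1209 0.9642
2 1.1340 1.0671 3.0467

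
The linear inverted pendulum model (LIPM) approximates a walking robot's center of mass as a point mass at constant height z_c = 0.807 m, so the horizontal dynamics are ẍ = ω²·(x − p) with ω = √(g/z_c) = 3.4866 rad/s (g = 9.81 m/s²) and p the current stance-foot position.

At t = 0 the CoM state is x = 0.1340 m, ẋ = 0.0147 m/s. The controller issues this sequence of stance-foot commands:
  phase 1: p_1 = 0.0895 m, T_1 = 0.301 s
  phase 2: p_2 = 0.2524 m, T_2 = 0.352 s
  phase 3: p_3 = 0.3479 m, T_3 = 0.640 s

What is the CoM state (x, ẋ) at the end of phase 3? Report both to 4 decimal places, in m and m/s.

x = -0.4818, ẋ = -2.8407

phase 1: p=0.0895, T=0.301, ωT=1.049467, cosh=1.603126, sinh=1.253001; start (x,ẋ)=(0.134000, 0.014700) → end (x,ẋ)=(0.166122, 0.217974)
phase 2: p=0.2524, T=0.352, ωT=1.227283, cosh=1.852518, sinh=1.559430; start (x,ẋ)=(0.166122, 0.217974) → end (x,ẋ)=(0.190060, -0.065303)
phase 3: p=0.3479, T=0.640, ωT=2.231424, cosh=4.710247, sinh=4.602872; start (x,ẋ)=(0.190060, -0.065303) → end (x,ẋ)=(-0.481775, -2.840666)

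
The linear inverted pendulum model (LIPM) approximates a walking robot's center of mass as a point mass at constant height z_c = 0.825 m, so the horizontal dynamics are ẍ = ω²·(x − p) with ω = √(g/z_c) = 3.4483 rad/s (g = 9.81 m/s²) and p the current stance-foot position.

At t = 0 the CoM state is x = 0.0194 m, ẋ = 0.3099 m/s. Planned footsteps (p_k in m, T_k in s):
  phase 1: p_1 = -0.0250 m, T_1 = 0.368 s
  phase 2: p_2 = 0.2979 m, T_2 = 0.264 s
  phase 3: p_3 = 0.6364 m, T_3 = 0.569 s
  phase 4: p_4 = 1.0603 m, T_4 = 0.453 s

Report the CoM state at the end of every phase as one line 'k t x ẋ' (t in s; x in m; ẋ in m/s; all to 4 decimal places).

1 0.3680 0.2074 0.8455
2 0.6320 0.4226 0.8959
3 1.2010 0.7668 0.6793
4 1.6540 0.7789 -0.6158

phase 1: p=-0.0250, T=0.368, ωT=1.268974, cosh=1.919161, sinh=1.638041; start (x,ẋ)=(0.019400, 0.309900) → end (x,ẋ)=(0.207422, 0.845540)
phase 2: p=0.2979, T=0.264, ωT=0.910351, cosh=1.443789, sinh=1.041406; start (x,ẋ)=(0.207422, 0.845540) → end (x,ẋ)=(0.422627, 0.895867)
phase 3: p=0.6364, T=0.569, ωT=1.962083, cosh=3.627347, sinh=3.486781; start (x,ẋ)=(0.422627, 0.895867) → end (x,ẋ)=(0.766835, 0.679326)
phase 4: p=1.0603, T=0.453, ωT=1.562080, cosh=2.489214, sinh=2.279515; start (x,ẋ)=(0.766835, 0.679326) → end (x,ẋ)=(0.778875, -0.615776)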